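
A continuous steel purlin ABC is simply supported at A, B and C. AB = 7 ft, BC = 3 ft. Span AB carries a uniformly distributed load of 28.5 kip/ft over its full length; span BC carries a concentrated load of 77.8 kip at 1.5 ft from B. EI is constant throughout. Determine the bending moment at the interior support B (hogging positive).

M_B = 135.3 kip·ft

Insert a hinge at B; M_B is the redundant, and each span becomes simply supported.
End slopes at the hinge B, treating each span as simply supported:
  span AB: UDL 28.5: wL³/(24EI) = 407.3/EI
  span BC: point load 77.8 at a = 1.5: Pab(L + b)/(6LEI) = 43.76/EI
  relative rotation θ_0 = (407.3 + 43.76)/EI = 451.1/EI
A unit hogging moment at B produces rotation L₁/(3EI) + L₂/(3EI) = 3.333/EI.
Compatibility: M_B·(L₁+L₂)/(3EI) = θ_0, giving M_B = 135.3 kip·ft (hogging).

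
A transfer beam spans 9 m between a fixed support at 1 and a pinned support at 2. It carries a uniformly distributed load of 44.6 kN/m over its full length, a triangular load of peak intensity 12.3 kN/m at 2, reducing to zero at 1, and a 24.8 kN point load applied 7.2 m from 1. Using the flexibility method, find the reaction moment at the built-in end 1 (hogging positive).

Release the roller at 2. Primary structure: cantilever fixed at 1.
Free-end deflection of the primary structure under the applied loading (downward +):
  UDL 44.6: wL⁴/(8EI) = 36578/EI
  triangular load, peak 12.3 at the free end: 11w₀L⁴/(120EI) = 7398/EI
  point load 24.8 at a = 7.2: Pa²(3L − a)/(6EI) = 4243/EI
  δ_0 = 48218/EI
Tip deflection under a unit load at 2: L³/(3EI) = 243/EI.
Compatibility at 2: δ_0 − R_2·δ_{22} = 0, so R_2 = 48218/243 = 198.4 kN.
Moment equilibrium about 1: M_1 = Σ(load moments about 1) − R_2·L = 2317 − 198.4×9 = 531.1 kN·m.

M_1 = 531.1 kN·m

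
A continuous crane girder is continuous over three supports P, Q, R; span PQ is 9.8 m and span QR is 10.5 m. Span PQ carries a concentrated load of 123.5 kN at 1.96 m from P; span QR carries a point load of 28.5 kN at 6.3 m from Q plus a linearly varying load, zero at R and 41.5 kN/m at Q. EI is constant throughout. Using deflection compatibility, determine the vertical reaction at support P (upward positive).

Take M_Q as the redundant. Released structure: two simple spans PQ and QR with a hinge at Q.
End slopes at the hinge Q, treating each span as simply supported:
  span PQ: point load 123.5 at a = 1.96: Pab(L + a)/(6LEI) = 379.6/EI
  span QR: point load 28.5 at a = 6.3: Pab(L + b)/(6LEI) = 176/EI
  span QR: triangular load, peak 41.5: w₀L³/(45EI) = 1068/EI
  relative rotation θ_0 = (379.6 + 1244)/EI = 1623/EI
A unit hogging moment at Q produces rotation L₁/(3EI) + L₂/(3EI) = 6.767/EI.
Compatibility: M_Q·(L₁+L₂)/(3EI) = θ_0, giving M_Q = 239.9 kN·m (hogging).
Span PQ, ΣM about P with M_Q applied at Q: R_Q^{PQ}·9.8 = 242.1 + 239.9, so R_Q^{PQ} = 49.18 kN and R_P = 123.5 − 49.18 = 74.32 kN.

R_P = 74.32 kN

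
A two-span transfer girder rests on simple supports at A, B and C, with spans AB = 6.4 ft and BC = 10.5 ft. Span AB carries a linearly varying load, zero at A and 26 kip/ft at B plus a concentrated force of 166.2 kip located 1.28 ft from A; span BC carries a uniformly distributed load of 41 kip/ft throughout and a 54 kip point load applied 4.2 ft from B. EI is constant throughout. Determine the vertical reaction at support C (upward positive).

R_C = 190.7 kip

Take M_B as the redundant. Released structure: two simple spans AB and BC with a hinge at B.
End slopes at the hinge B, treating each span as simply supported:
  span AB: triangular load, peak 26: w₀L³/(45EI) = 151.5/EI
  span AB: point load 166.2 at a = 1.28: Pab(L + a)/(6LEI) = 217.8/EI
  span BC: UDL 41: wL³/(24EI) = 1978/EI
  span BC: point load 54 at a = 4.2: Pab(L + b)/(6LEI) = 381/EI
  relative rotation θ_0 = (369.3 + 2359)/EI = 2728/EI
A unit hogging moment at B produces rotation L₁/(3EI) + L₂/(3EI) = 5.633/EI.
Slope continuity at B: θ_0 = M_B·5.633/EI, so M_B = 2728/5.633 = 484.2 kip·ft (hogging).
Span BC, ΣM about C: R_B^{BC}·10.5 = 2600 + 484.2, so R_B^{BC} = 293.8 kip and R_C = 484.5 − 293.8 = 190.7 kip.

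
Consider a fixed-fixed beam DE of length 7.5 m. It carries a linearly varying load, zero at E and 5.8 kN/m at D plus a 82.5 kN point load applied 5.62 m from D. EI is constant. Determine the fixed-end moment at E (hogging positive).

Take the two fixed-end moments M_D, M_E as redundants; the released structure is the simple span DE.
Simple-span end rotations at D and E under the given loads:
  at D: triangular load, peak 5.8: w₀L³/(45EI) = 54.38/EI
  at E: triangular load, peak 5.8: 7w₀L³/(360EI) = 47.58/EI
  at D: point load 82.5 at a = 5.62: Pab(L + b)/(6LEI) = 181.7/EI
  at E: point load 82.5 at a = 5.62: Pab(L + a)/(6LEI) = 254.1/EI
  θ_D0 = 236.1/EI,  θ_E0 = 301.7/EI
Flexibility coefficients: a unit moment at one end gives L/(3EI) there and L/(6EI) at the far end, so f₁₁ = f₂₂ = 2.5/EI and f₁₂ = f₂₁ = 1.25/EI.
Compatibility — zero rotation at each built-in end:
  2.5 M_D + 1.25 M_E = 236.1
  1.25 M_D + 2.5 M_E = 301.7
Solving the pair gives M_D = 45.45 kN·m and M_E = 97.96 kN·m (hogging).

M_E = 97.96 kN·m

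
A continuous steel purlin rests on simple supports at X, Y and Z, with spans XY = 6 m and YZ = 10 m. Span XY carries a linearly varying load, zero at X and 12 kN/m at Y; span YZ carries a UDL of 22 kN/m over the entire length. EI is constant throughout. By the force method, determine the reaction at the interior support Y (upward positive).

Take M_Y as the redundant. Released structure: two simple spans XY and YZ with a hinge at Y.
Discontinuity in slope at Y on the released structure — sum the simple-span end rotations:
  span XY: triangular load, peak 12: w₀L³/(45EI) = 57.6/EI
  span YZ: UDL 22: wL³/(24EI) = 916.7/EI
  relative rotation θ_0 = (57.6 + 916.7)/EI = 974.3/EI
A unit hogging moment at Y produces rotation L₁/(3EI) + L₂/(3EI) = 5.333/EI.
Slope continuity at Y: θ_0 = M_Y·5.333/EI, so M_Y = 974.3/5.333 = 182.7 kN·m (hogging).
Span XY, ΣM about X with M_Y applied at Y: R_Y^{XY}·6 = 144 + 182.7, so R_Y^{XY} = 54.45 kN and R_X = 36 − 54.45 = -18.45 kN.
Span YZ, ΣM about Z: R_Y^{YZ}·10 = 1100 + 182.7, so R_Y^{YZ} = 128.3 kN and R_Z = 220 − 128.3 = 91.73 kN.
R_Y = 54.45 + 128.3 = 182.7 kN.

R_Y = 182.7 kN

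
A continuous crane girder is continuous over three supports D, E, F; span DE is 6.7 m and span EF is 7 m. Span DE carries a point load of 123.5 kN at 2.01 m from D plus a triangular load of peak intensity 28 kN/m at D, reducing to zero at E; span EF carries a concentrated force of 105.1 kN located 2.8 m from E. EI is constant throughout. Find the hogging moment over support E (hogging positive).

Release continuity at E by inserting a hinge; the redundant is the internal moment M_E. The primary structure is two simply-supported spans DE and EF.
Rotations at E on the released spans (each span's end-slope, ×1/EI):
  span DE: point load 123.5 at a = 2.01: Pab(L + a)/(6LEI) = 252.2/EI
  span DE: triangular load, peak 28: 7w₀L³/(360EI) = 163.7/EI
  span EF: point load 105.1 at a = 2.8: Pab(L + b)/(6LEI) = 329.6/EI
  relative rotation θ_0 = (416 + 329.6)/EI = 745.6/EI
A unit hogging moment at E produces rotation L₁/(3EI) + L₂/(3EI) = 4.567/EI.
Compatibility: M_E·(L₁+L₂)/(3EI) = θ_0, giving M_E = 163.3 kN·m (hogging).

M_E = 163.3 kN·m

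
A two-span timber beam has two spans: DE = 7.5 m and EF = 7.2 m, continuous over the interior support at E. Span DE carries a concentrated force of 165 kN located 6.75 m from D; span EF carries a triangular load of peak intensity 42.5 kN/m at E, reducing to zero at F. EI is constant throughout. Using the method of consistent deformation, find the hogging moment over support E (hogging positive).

Take M_E as the redundant. Released structure: two simple spans DE and EF with a hinge at E.
Discontinuity in slope at E on the released structure — sum the simple-span end rotations:
  span DE: point load 165 at a = 6.75: Pab(L + a)/(6LEI) = 264.5/EI
  span EF: triangular load, peak 42.5: w₀L³/(45EI) = 352.5/EI
  relative rotation θ_0 = (264.5 + 352.5)/EI = 617/EI
A unit hogging moment at E produces rotation L₁/(3EI) + L₂/(3EI) = 4.9/EI.
Slope continuity at E: θ_0 = M_E·4.9/EI, so M_E = 617/4.9 = 125.9 kN·m (hogging).

M_E = 125.9 kN·m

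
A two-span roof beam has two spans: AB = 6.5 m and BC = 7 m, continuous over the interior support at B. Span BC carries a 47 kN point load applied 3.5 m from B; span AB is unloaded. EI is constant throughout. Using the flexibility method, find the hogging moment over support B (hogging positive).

Release continuity at B by inserting a hinge; the redundant is the internal moment M_B. The primary structure is two simply-supported spans AB and BC.
Discontinuity in slope at B on the released structure — sum the simple-span end rotations:
  span BC: point load 47 at a = 3.5: Pab(L + b)/(6LEI) = 143.9/EI
  relative rotation θ_0 = (0 + 143.9)/EI = 143.9/EI
A unit hogging moment at B produces rotation L₁/(3EI) + L₂/(3EI) = 4.5/EI.
Slope continuity at B: θ_0 = M_B·4.5/EI, so M_B = 143.9/4.5 = 31.99 kN·m (hogging).

M_B = 31.99 kN·m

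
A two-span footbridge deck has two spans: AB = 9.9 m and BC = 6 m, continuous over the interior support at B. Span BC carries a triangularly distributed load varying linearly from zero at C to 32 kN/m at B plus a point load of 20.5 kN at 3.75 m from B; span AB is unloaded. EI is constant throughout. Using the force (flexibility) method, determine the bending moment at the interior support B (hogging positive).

Take M_B as the redundant. Released structure: two simple spans AB and BC with a hinge at B.
Discontinuity in slope at B on the released structure — sum the simple-span end rotations:
  span BC: triangular load, peak 32: w₀L³/(45EI) = 153.6/EI
  span BC: point load 20.5 at a = 3.75: Pab(L + b)/(6LEI) = 39.64/EI
  relative rotation θ_0 = (0 + 193.2)/EI = 193.2/EI
A unit hogging moment at B produces rotation L₁/(3EI) + L₂/(3EI) = 5.3/EI.
Slope continuity at B: θ_0 = M_B·5.3/EI, so M_B = 193.2/5.3 = 36.46 kN·m (hogging).

M_B = 36.46 kN·m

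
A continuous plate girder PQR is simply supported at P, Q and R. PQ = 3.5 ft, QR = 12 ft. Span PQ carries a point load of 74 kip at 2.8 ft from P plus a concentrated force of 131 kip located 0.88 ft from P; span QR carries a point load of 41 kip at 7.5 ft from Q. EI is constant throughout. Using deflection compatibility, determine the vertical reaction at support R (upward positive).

R_R = 18.79 kip

Release continuity at Q by inserting a hinge; the redundant is the internal moment M_Q. The primary structure is two simply-supported spans PQ and QR.
Discontinuity in slope at Q on the released structure — sum the simple-span end rotations:
  span PQ: point load 74 at a = 2.8: Pab(L + a)/(6LEI) = 43.51/EI
  span PQ: point load 131 at a = 0.88: Pab(L + a)/(6LEI) = 63/EI
  span QR: point load 41 at a = 7.5: Pab(L + b)/(6LEI) = 317.1/EI
  relative rotation θ_0 = (106.5 + 317.1)/EI = 423.6/EI
A unit hogging moment at Q produces rotation L₁/(3EI) + L₂/(3EI) = 5.167/EI.
Slope continuity at Q: θ_0 = M_Q·5.167/EI, so M_Q = 423.6/5.167 = 81.99 kip·ft (hogging).
Span QR, ΣM about R: R_Q^{QR}·12 = 184.5 + 81.99, so R_Q^{QR} = 22.21 kip and R_R = 41 − 22.21 = 18.79 kip.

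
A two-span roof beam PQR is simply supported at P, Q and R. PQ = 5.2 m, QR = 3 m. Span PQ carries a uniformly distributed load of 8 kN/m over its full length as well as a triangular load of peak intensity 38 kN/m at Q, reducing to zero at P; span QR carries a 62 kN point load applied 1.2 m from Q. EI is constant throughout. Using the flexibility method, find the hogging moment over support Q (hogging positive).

M_Q = 73.65 kN·m

Insert a hinge at Q; M_Q is the redundant, and each span becomes simply supported.
Discontinuity in slope at Q on the released structure — sum the simple-span end rotations:
  span PQ: UDL 8: wL³/(24EI) = 46.87/EI
  span PQ: triangular load, peak 38: w₀L³/(45EI) = 118.7/EI
  span QR: point load 62 at a = 1.2: Pab(L + b)/(6LEI) = 35.71/EI
  relative rotation θ_0 = (165.6 + 35.71)/EI = 201.3/EI
A unit hogging moment at Q produces rotation L₁/(3EI) + L₂/(3EI) = 2.733/EI.
Slope continuity at Q: θ_0 = M_Q·2.733/EI, so M_Q = 201.3/2.733 = 73.65 kN·m (hogging).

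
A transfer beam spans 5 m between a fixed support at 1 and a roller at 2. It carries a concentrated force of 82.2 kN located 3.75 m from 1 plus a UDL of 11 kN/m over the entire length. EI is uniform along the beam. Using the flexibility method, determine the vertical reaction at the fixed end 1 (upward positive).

R_1 = 64.56 kN

Take the reaction at 2 as the redundant and release it; the primary structure is a cantilever fixed at 1.
Primary-structure tip deflection at 2 by superposition:
  point load 82.2 at a = 3.75: Pa²(3L − a)/(6EI) = 2167/EI
  UDL 11: wL⁴/(8EI) = 859.4/EI
  δ_0 = 3027/EI
Tip deflection under a unit load at 2: L³/(3EI) = 41.67/EI.
Compatibility at 2: δ_0 − R_2·δ_{22} = 0, so R_2 = 3027/41.67 = 72.64 kN.
Vertical equilibrium: R_1 = ΣP − R_2 = 137.2 − 72.64 = 64.56 kN.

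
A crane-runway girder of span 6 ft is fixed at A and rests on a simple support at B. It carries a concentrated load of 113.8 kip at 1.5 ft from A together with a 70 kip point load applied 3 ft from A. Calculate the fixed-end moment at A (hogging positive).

Release the roller at B. Primary structure: cantilever fixed at A.
Free-end deflection of the primary structure under the applied loading (downward +):
  point load 113.8 at a = 1.5: Pa²(3L − a)/(6EI) = 704.1/EI
  point load 70 at a = 3: Pa²(3L − a)/(6EI) = 1575/EI
  δ_0 = 2279/EI
Flexibility coefficient — unit upward force at B: δ_{BB} = L³/(3EI) = 72/EI.
The prop prevents deflection at B: R_B = δ_0/δ_{BB} = 2279/72 = 31.65 kip.
Moment equilibrium about A: M_A = Σ(load moments about A) − R_B·L = 380.7 − 31.65×6 = 190.8 kip·ft.

M_A = 190.8 kip·ft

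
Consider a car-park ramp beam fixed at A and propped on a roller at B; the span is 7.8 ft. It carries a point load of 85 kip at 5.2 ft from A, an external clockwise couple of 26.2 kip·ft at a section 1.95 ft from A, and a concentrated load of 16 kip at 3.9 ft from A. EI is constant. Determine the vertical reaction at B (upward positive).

R_B = 51.28 kip

Release the roller at B. Primary structure: cantilever fixed at A.
Deflection at B on the released cantilever, summing each load's contribution:
  point load 85 at a = 5.2: Pa²(3L − a)/(6EI) = 6972/EI
  clockwise couple 26.2 at a = 1.95: M₀a(2L − a)/(2EI) = 348.7/EI
  point load 16 at a = 3.9: Pa²(3L − a)/(6EI) = 790.9/EI
  δ_0 = 8111/EI
Tip deflection under a unit load at B: L³/(3EI) = 158.2/EI.
The prop prevents deflection at B: R_B = δ_0/δ_{BB} = 8111/158.2 = 51.28 kip.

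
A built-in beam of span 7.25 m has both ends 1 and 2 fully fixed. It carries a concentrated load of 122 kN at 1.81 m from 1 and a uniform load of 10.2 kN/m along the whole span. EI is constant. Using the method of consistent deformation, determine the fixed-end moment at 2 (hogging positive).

Release both end moments; the primary structure is a simply-supported span 12 with redundants M_1 and M_2.
End rotations of the released simple span under the applied load (×1/EI):
  at 1: point load 122 at a = 1.81: Pab(L + b)/(6LEI) = 350.4/EI
  at 2: point load 122 at a = 1.81: Pab(L + a)/(6LEI) = 250.2/EI
  at 1: UDL 10.2: wL³/(24EI) = 162/EI
  at 2: UDL 10.2: wL³/(24EI) = 162/EI
  θ_10 = 512.4/EI,  θ_20 = 412.2/EI
Flexibility coefficients: a unit moment at one end gives L/(3EI) there and L/(6EI) at the far end, so f₁₁ = f₂₂ = 2.417/EI and f₁₂ = f₂₁ = 1.208/EI.
Compatibility — zero rotation at each built-in end:
  2.417 M_1 + 1.208 M_2 = 512.4
  1.208 M_1 + 2.417 M_2 = 412.2
Solving the pair gives M_1 = 169 kN·m and M_2 = 86.04 kN·m (hogging).

M_2 = 86.04 kN·m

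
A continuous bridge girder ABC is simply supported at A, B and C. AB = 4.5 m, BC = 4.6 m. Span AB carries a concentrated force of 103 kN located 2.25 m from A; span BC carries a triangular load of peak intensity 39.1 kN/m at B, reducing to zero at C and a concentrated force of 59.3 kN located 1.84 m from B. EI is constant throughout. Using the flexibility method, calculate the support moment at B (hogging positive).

Take M_B as the redundant. Released structure: two simple spans AB and BC with a hinge at B.
Rotations at B on the released spans (each span's end-slope, ×1/EI):
  span AB: point load 103 at a = 2.25: Pab(L + a)/(6LEI) = 130.4/EI
  span BC: triangular load, peak 39.1: w₀L³/(45EI) = 84.57/EI
  span BC: point load 59.3 at a = 1.84: Pab(L + b)/(6LEI) = 80.31/EI
  relative rotation θ_0 = (130.4 + 164.9)/EI = 295.2/EI
A unit hogging moment at B produces rotation L₁/(3EI) + L₂/(3EI) = 3.033/EI.
Slope continuity at B: θ_0 = M_B·3.033/EI, so M_B = 295.2/3.033 = 97.33 kN·m (hogging).

M_B = 97.33 kN·m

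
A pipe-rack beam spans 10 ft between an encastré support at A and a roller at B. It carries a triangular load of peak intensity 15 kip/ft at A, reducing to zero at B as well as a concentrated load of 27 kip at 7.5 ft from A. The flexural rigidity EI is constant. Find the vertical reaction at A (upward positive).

R_A = 69.91 kip

Remove the prop at B; the released (primary) structure is a cantilever built in at A.
Downward deflection at the released point B due to the loads:
  triangular load, peak 15 at the fixed end: w₀L⁴/(30EI) = 5000/EI
  point load 27 at a = 7.5: Pa²(3L − a)/(6EI) = 5695/EI
  δ_0 = 10695/EI
Tip deflection under a unit load at B: L³/(3EI) = 333.3/EI.
The prop prevents deflection at B: R_B = δ_0/δ_{BB} = 10695/333.3 = 32.09 kip.
Vertical equilibrium: R_A = ΣP − R_B = 102 − 32.09 = 69.91 kip.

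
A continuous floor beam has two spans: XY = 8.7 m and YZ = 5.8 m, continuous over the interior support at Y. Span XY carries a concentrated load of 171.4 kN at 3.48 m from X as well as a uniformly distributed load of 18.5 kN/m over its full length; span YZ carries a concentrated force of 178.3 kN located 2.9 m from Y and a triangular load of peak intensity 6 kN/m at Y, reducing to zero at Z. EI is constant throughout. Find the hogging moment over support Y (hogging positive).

Insert a hinge at Y; M_Y is the redundant, and each span becomes simply supported.
Discontinuity in slope at Y on the released structure — sum the simple-span end rotations:
  span XY: point load 171.4 at a = 3.48: Pab(L + a)/(6LEI) = 726.5/EI
  span XY: UDL 18.5: wL³/(24EI) = 507.6/EI
  span YZ: point load 178.3 at a = 2.9: Pab(L + b)/(6LEI) = 374.9/EI
  span YZ: triangular load, peak 6: w₀L³/(45EI) = 26.01/EI
  relative rotation θ_0 = (1234 + 400.9)/EI = 1635/EI
A unit hogging moment at Y produces rotation L₁/(3EI) + L₂/(3EI) = 4.833/EI.
Slope continuity at Y: θ_0 = M_Y·4.833/EI, so M_Y = 1635/4.833 = 338.3 kN·m (hogging).

M_Y = 338.3 kN·m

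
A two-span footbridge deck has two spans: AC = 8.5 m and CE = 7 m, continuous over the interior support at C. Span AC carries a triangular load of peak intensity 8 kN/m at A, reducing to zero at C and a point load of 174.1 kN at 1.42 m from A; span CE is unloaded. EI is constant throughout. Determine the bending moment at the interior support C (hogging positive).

Release continuity at C by inserting a hinge; the redundant is the internal moment M_C. The primary structure is two simply-supported spans AC and CE.
Discontinuity in slope at C on the released structure — sum the simple-span end rotations:
  span AC: triangular load, peak 8: 7w₀L³/(360EI) = 95.53/EI
  span AC: point load 174.1 at a = 1.42: Pab(L + a)/(6LEI) = 340.5/EI
  relative rotation θ_0 = (436 + 0)/EI = 436/EI
A unit hogging moment at C produces rotation L₁/(3EI) + L₂/(3EI) = 5.167/EI.
Compatibility: M_C·(L₁+L₂)/(3EI) = θ_0, giving M_C = 84.38 kN·m (hogging).

M_C = 84.38 kN·m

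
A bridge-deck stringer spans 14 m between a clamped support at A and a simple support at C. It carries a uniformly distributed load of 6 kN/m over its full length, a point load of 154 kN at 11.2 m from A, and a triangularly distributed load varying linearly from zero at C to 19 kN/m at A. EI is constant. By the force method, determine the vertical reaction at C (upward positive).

R_C = 166.5 kN

Choose R_C as the redundant. The primary structure is the cantilever fixed at A.
Free-end deflection of the primary structure under the applied loading (downward +):
  UDL 6: wL⁴/(8EI) = 28812/EI
  point load 154 at a = 11.2: Pa²(3L − a)/(6EI) = 99165/EI
  triangular load, peak 19 at the fixed end: w₀L⁴/(30EI) = 24330/EI
  δ_0 = 152307/EI
Flexibility coefficient — unit upward force at C: δ_{CC} = L³/(3EI) = 914.7/EI.
Compatibility at C: δ_0 − R_C·δ_{CC} = 0, so R_C = 152307/914.7 = 166.5 kN.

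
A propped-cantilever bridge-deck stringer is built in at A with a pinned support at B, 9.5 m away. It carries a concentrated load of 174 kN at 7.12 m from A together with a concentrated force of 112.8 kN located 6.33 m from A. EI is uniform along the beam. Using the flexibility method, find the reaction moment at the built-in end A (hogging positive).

Remove the prop at B; the released (primary) structure is a cantilever built in at A.
Downward deflection at the released point B due to the loads:
  point load 174 at a = 7.12: Pa²(3L − a)/(6EI) = 31432/EI
  point load 112.8 at a = 6.33: Pa²(3L − a)/(6EI) = 16701/EI
  δ_0 = 48132/EI
Flexibility coefficient — unit upward force at B: δ_{BB} = L³/(3EI) = 285.8/EI.
Compatibility at B: δ_0 − R_B·δ_{BB} = 0, so R_B = 48132/285.8 = 168.4 kN.
Moment equilibrium about A: M_A = Σ(load moments about A) − R_B·L = 1953 − 168.4×9.5 = 352.9 kN·m.

M_A = 352.9 kN·m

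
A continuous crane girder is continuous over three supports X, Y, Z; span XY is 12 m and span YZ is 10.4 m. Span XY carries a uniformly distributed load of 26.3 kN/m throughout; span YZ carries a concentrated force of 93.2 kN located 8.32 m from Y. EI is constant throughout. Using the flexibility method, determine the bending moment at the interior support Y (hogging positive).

Insert a hinge at Y; M_Y is the redundant, and each span becomes simply supported.
Discontinuity in slope at Y on the released structure — sum the simple-span end rotations:
  span XY: UDL 26.3: wL³/(24EI) = 1894/EI
  span YZ: point load 93.2 at a = 8.32: Pab(L + b)/(6LEI) = 322.6/EI
  relative rotation θ_0 = (1894 + 322.6)/EI = 2216/EI
A unit hogging moment at Y produces rotation L₁/(3EI) + L₂/(3EI) = 7.467/EI.
Slope continuity at Y: θ_0 = M_Y·7.467/EI, so M_Y = 2216/7.467 = 296.8 kN·m (hogging).

M_Y = 296.8 kN·m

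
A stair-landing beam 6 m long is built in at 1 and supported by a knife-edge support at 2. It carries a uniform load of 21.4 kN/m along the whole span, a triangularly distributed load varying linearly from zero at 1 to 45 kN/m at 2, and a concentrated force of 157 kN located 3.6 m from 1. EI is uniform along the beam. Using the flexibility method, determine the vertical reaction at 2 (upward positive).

R_2 = 190.2 kN

Take the reaction at 2 as the redundant and release it; the primary structure is a cantilever fixed at 1.
Primary-structure tip deflection at 2 by superposition:
  UDL 21.4: wL⁴/(8EI) = 3467/EI
  triangular load, peak 45 at the free end: 11w₀L⁴/(120EI) = 5346/EI
  point load 157 at a = 3.6: Pa²(3L − a)/(6EI) = 4883/EI
  δ_0 = 13696/EI
Tip deflection under a unit load at 2: L³/(3EI) = 72/EI.
The prop prevents deflection at 2: R_2 = δ_0/δ_{22} = 13696/72 = 190.2 kN.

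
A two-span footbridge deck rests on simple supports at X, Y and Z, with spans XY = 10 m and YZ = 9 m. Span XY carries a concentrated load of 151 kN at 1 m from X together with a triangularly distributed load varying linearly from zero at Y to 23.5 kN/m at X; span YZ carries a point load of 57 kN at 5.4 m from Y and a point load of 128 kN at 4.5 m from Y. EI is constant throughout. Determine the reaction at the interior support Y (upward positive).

R_Y = 194.8 kN

Release continuity at Y by inserting a hinge; the redundant is the internal moment M_Y. The primary structure is two simply-supported spans XY and YZ.
Discontinuity in slope at Y on the released structure — sum the simple-span end rotations:
  span XY: point load 151 at a = 1: Pab(L + a)/(6LEI) = 249.2/EI
  span XY: triangular load, peak 23.5: 7w₀L³/(360EI) = 456.9/EI
  span YZ: point load 57 at a = 5.4: Pab(L + b)/(6LEI) = 258.6/EI
  span YZ: point load 128 at a = 4.5: Pab(L + b)/(6LEI) = 648/EI
  relative rotation θ_0 = (706.1 + 906.6)/EI = 1613/EI
A unit hogging moment at Y produces rotation L₁/(3EI) + L₂/(3EI) = 6.333/EI.
Compatibility: M_Y·(L₁+L₂)/(3EI) = θ_0, giving M_Y = 254.6 kN·m (hogging).
Span XY, ΣM about X with M_Y applied at Y: R_Y^{XY}·10 = 542.7 + 254.6, so R_Y^{XY} = 79.73 kN and R_X = 268.5 − 79.73 = 188.8 kN.
Span YZ, ΣM about Z: R_Y^{YZ}·9 = 781.2 + 254.6, so R_Y^{YZ} = 115.1 kN and R_Z = 185 − 115.1 = 69.91 kN.
R_Y = 79.73 + 115.1 = 194.8 kN.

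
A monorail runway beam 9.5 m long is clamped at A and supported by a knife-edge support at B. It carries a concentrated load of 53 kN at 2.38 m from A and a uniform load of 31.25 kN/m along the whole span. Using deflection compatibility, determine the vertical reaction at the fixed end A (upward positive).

R_A = 234 kN

Choose R_B as the redundant. The primary structure is the cantilever fixed at A.
Deflection at B on the released cantilever, summing each load's contribution:
  point load 53 at a = 2.38: Pa²(3L − a)/(6EI) = 1307/EI
  UDL 31.25: wL⁴/(8EI) = 31817/EI
  δ_0 = 33124/EI
Tip deflection under a unit load at B: L³/(3EI) = 285.8/EI.
Compatibility at B: δ_0 − R_B·δ_{BB} = 0, so R_B = 33124/285.8 = 115.9 kN.
Vertical equilibrium: R_A = ΣP − R_B = 349.9 − 115.9 = 234 kN.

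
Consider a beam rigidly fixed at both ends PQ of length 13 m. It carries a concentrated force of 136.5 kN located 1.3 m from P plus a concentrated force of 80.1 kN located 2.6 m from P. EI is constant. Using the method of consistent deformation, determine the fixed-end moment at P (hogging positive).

Take the two fixed-end moments M_P, M_Q as redundants; the released structure is the simple span PQ.
Simple-span end rotations at P and Q under the given loads:
  at P: point load 136.5 at a = 1.3: Pab(L + b)/(6LEI) = 657.5/EI
  at Q: point load 136.5 at a = 1.3: Pab(L + a)/(6LEI) = 380.6/EI
  at P: point load 80.1 at a = 2.6: Pab(L + b)/(6LEI) = 649.8/EI
  at Q: point load 80.1 at a = 2.6: Pab(L + a)/(6LEI) = 433.2/EI
  θ_P0 = 1307/EI,  θ_Q0 = 813.8/EI
Flexibility coefficients: a unit moment at one end gives L/(3EI) there and L/(6EI) at the far end, so f₁₁ = f₂₂ = 4.333/EI and f₁₂ = f₂₁ = 2.167/EI.
Compatibility — zero rotation at each built-in end:
  4.333 M_P + 2.167 M_Q = 1307
  2.167 M_P + 4.333 M_Q = 813.8
Solving the pair gives M_P = 277 kN·m and M_Q = 49.29 kN·m (hogging).

M_P = 277 kN·m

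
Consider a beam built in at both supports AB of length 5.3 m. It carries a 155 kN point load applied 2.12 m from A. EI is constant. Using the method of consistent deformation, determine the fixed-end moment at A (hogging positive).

M_A = 118.3 kN·m

Take the two fixed-end moments M_A, M_B as redundants; the released structure is the simple span AB.
End rotations of the released simple span under the applied load (×1/EI):
  at A: point load 155 at a = 2.12: Pab(L + b)/(6LEI) = 278.7/EI
  at B: point load 155 at a = 2.12: Pab(L + a)/(6LEI) = 243.8/EI
  θ_A0 = 278.7/EI,  θ_B0 = 243.8/EI
Flexibility coefficients: a unit moment at one end gives L/(3EI) there and L/(6EI) at the far end, so f₁₁ = f₂₂ = 1.767/EI and f₁₂ = f₂₁ = 0.8833/EI.
Compatibility — zero rotation at each built-in end:
  1.767 M_A + 0.8833 M_B = 278.7
  0.8833 M_A + 1.767 M_B = 243.8
Solving the pair gives M_A = 118.3 kN·m and M_B = 78.86 kN·m (hogging).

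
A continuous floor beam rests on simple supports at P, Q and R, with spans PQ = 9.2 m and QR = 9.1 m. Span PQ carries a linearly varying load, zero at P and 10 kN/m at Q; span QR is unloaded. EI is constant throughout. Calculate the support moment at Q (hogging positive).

Release continuity at Q by inserting a hinge; the redundant is the internal moment M_Q. The primary structure is two simply-supported spans PQ and QR.
Rotations at Q on the released spans (each span's end-slope, ×1/EI):
  span PQ: triangular load, peak 10: w₀L³/(45EI) = 173/EI
  relative rotation θ_0 = (173 + 0)/EI = 173/EI
A unit hogging moment at Q produces rotation L₁/(3EI) + L₂/(3EI) = 6.1/EI.
Slope continuity at Q: θ_0 = M_Q·6.1/EI, so M_Q = 173/6.1 = 28.37 kN·m (hogging).

M_Q = 28.37 kN·m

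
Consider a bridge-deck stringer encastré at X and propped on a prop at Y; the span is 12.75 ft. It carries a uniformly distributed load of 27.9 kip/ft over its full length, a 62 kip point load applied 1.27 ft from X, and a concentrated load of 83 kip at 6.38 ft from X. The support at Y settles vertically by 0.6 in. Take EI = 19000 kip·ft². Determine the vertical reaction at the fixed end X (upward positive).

Take the reaction at Y as the redundant and release it; the primary structure is a cantilever fixed at X.
Primary-structure tip deflection at Y by superposition:
  UDL 27.9: wL⁴/(8EI) = 92163/EI
  point load 62 at a = 1.27: Pa²(3L − a)/(6EI) = 616.3/EI
  point load 83 at a = 6.38: Pa²(3L − a)/(6EI) = 17945/EI
  δ_0 = 110724/EI
Tip deflection under a unit load at Y: L³/(3EI) = 690.9/EI.
With EI = 19000 kip·ft²: δ_0 = 5.8276 ft and δ_{YY} = 0.036363 ft/kip.
Compatibility — the beam at Y must follow the support down by 0.05 ft: δ_0 − R_Y·δ_{YY} = 0.05, so R_Y = (5.8276 − 0.05)/0.036363 = 158.9 kip.
Vertical equilibrium: R_X = ΣP − R_Y = 500.7 − 158.9 = 341.8 kip.

R_X = 341.8 kip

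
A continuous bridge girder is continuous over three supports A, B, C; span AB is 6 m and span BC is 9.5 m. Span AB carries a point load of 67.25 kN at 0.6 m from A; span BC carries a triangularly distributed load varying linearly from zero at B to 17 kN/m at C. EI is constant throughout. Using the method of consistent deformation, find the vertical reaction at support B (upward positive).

Take M_B as the redundant. Released structure: two simple spans AB and BC with a hinge at B.
Rotations at B on the released spans (each span's end-slope, ×1/EI):
  span AB: point load 67.25 at a = 0.6: Pab(L + a)/(6LEI) = 39.95/EI
  span BC: triangular load, peak 17: 7w₀L³/(360EI) = 283.4/EI
  relative rotation θ_0 = (39.95 + 283.4)/EI = 323.4/EI
A unit hogging moment at B produces rotation L₁/(3EI) + L₂/(3EI) = 5.167/EI.
Slope continuity at B: θ_0 = M_B·5.167/EI, so M_B = 323.4/5.167 = 62.59 kN·m (hogging).
Span AB, ΣM about A with M_B applied at B: R_B^{AB}·6 = 40.35 + 62.59, so R_B^{AB} = 17.16 kN and R_A = 67.25 − 17.16 = 50.09 kN.
Span BC, ΣM about C: R_B^{BC}·9.5 = 255.7 + 62.59, so R_B^{BC} = 33.5 kN and R_C = 80.75 − 33.5 = 47.25 kN.
R_B = 17.16 + 33.5 = 50.66 kN.

R_B = 50.66 kN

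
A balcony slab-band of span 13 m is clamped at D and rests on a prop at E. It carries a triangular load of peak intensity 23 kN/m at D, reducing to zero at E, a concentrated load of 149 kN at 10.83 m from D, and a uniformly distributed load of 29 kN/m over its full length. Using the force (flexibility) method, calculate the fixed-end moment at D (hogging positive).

Choose R_E as the redundant. The primary structure is the cantilever fixed at D.
Deflection at E on the released cantilever, summing each load's contribution:
  triangular load, peak 23 at the fixed end: w₀L⁴/(30EI) = 21897/EI
  point load 149 at a = 10.83: Pa²(3L − a)/(6EI) = 82050/EI
  UDL 29: wL⁴/(8EI) = 103534/EI
  δ_0 = 207480/EI
Tip deflection under a unit load at E: L³/(3EI) = 732.3/EI.
Compatibility at E: δ_0 − R_E·δ_{EE} = 0, so R_E = 207480/732.3 = 283.3 kN.
Moment equilibrium about D: M_D = Σ(load moments about D) − R_E·L = 4712 − 283.3×13 = 1029 kN·m.

M_D = 1029 kN·m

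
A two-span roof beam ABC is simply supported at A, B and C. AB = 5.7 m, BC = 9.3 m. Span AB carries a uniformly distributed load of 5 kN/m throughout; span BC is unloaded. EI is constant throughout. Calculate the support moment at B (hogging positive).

Take M_B as the redundant. Released structure: two simple spans AB and BC with a hinge at B.
End slopes at the hinge B, treating each span as simply supported:
  span AB: UDL 5: wL³/(24EI) = 38.58/EI
  relative rotation θ_0 = (38.58 + 0)/EI = 38.58/EI
A unit hogging moment at B produces rotation L₁/(3EI) + L₂/(3EI) = 5/EI.
Compatibility: M_B·(L₁+L₂)/(3EI) = θ_0, giving M_B = 7.716 kN·m (hogging).

M_B = 7.716 kN·m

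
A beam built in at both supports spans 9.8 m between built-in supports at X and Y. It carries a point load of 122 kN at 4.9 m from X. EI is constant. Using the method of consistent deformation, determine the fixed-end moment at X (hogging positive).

M_X = 149.4 kN·m

Take the two fixed-end moments M_X, M_Y as redundants; the released structure is the simple span XY.
Simple-span end rotations at X and Y under the given loads:
  at X: point load 122 at a = 4.9: Pab(L + b)/(6LEI) = 732.3/EI
  at Y: point load 122 at a = 4.9: Pab(L + a)/(6LEI) = 732.3/EI
  θ_X0 = 732.3/EI,  θ_Y0 = 732.3/EI
Flexibility coefficients: a unit moment at one end gives L/(3EI) there and L/(6EI) at the far end, so f₁₁ = f₂₂ = 3.267/EI and f₁₂ = f₂₁ = 1.633/EI.
Compatibility — zero rotation at each built-in end:
  3.267 M_X + 1.633 M_Y = 732.3
  1.633 M_X + 3.267 M_Y = 732.3
Solving the pair gives M_X = 149.4 kN·m and M_Y = 149.4 kN·m (hogging).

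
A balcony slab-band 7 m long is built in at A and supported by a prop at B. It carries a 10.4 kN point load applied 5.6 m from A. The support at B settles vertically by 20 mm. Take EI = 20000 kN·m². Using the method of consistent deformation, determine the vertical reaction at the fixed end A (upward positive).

Take the reaction at B as the redundant and release it; the primary structure is a cantilever fixed at A.
Downward deflection at the released point B due to the loads:
  point load 10.4 at a = 5.6: Pa²(3L − a)/(6EI) = 837.1/EI
Tip deflection under a unit load at B: L³/(3EI) = 114.3/EI.
With EI = 20000 kN·m²: δ_0 = 0.041855 m and δ_{BB} = 0.005717 m/kN.
Compatibility — the beam at B must follow the support down by 0.02 m: δ_0 − R_B·δ_{BB} = 0.02, so R_B = (0.041855 − 0.02)/0.005717 = 3.823 kN.
Vertical equilibrium: R_A = ΣP − R_B = 10.4 − 3.823 = 6.577 kN.

R_A = 6.577 kN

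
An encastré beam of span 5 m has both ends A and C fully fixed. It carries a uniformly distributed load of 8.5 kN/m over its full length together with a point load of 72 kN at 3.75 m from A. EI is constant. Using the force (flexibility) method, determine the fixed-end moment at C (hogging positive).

M_C = 68.33 kN·m

Release both end moments; the primary structure is a simply-supported span AC with redundants M_A and M_C.
On the primary (simply-supported) span, the end slopes from the loading are:
  at A: UDL 8.5: wL³/(24EI) = 44.27/EI
  at C: UDL 8.5: wL³/(24EI) = 44.27/EI
  at A: point load 72 at a = 3.75: Pab(L + b)/(6LEI) = 70.31/EI
  at C: point load 72 at a = 3.75: Pab(L + a)/(6LEI) = 98.44/EI
  θ_A0 = 114.6/EI,  θ_C0 = 142.7/EI
Flexibility coefficients: a unit moment at one end gives L/(3EI) there and L/(6EI) at the far end, so f₁₁ = f₂₂ = 1.667/EI and f₁₂ = f₂₁ = 0.8333/EI.
Compatibility — zero rotation at each built-in end:
  1.667 M_A + 0.8333 M_C = 114.6
  0.8333 M_A + 1.667 M_C = 142.7
Solving the pair gives M_A = 34.58 kN·m and M_C = 68.33 kN·m (hogging).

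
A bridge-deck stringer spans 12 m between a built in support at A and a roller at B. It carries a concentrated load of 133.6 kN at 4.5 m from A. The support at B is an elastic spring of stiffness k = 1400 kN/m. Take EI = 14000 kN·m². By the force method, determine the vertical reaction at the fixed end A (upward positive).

Choose R_B as the redundant. The primary structure is the cantilever fixed at A.
Free-end deflection of the primary structure under the applied loading (downward +):
  point load 133.6 at a = 4.5: Pa²(3L − a)/(6EI) = 14203/EI
Flexibility coefficient — unit upward force at B: δ_{BB} = L³/(3EI) = 576/EI.
With EI = 14000 kN·m²: δ_0 = 1.0145 m and δ_{BB} = 0.041143 m/kN.
Compatibility — the spring shortens by R_B/k under the reaction it provides: δ_0 − R_B·δ_{BB} = R_B/k. With 1/k = 0.000714 m/kN, R_B = δ_0 / (δ_{BB} + 1/k) = 1.0145 / (0.041143 + 0.000714) = 24.24 kN.
Vertical equilibrium: R_A = ΣP − R_B = 133.6 − 24.24 = 109.4 kN.

R_A = 109.4 kN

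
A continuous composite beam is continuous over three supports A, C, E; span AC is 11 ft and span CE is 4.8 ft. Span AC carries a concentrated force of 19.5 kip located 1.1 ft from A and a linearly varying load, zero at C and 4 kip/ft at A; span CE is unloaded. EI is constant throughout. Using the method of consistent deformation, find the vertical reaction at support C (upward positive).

Take M_C as the redundant. Released structure: two simple spans AC and CE with a hinge at C.
Rotations at C on the released spans (each span's end-slope, ×1/EI):
  span AC: point load 19.5 at a = 1.1: Pab(L + a)/(6LEI) = 38.93/EI
  span AC: triangular load, peak 4: 7w₀L³/(360EI) = 103.5/EI
  relative rotation θ_0 = (142.5 + 0)/EI = 142.5/EI
A unit hogging moment at C produces rotation L₁/(3EI) + L₂/(3EI) = 5.267/EI.
Slope continuity at C: θ_0 = M_C·5.267/EI, so M_C = 142.5/5.267 = 27.05 kip·ft (hogging).
Span AC, ΣM about A with M_C applied at C: R_C^{AC}·11 = 102.1 + 27.05, so R_C^{AC} = 11.74 kip and R_A = 41.5 − 11.74 = 29.76 kip.
Span CE, ΣM about E: R_C^{CE}·4.8 = 0 + 27.05, so R_C^{CE} = 5.635 kip and R_E = 0 − 5.635 = -5.635 kip.
R_C = 11.74 + 5.635 = 17.38 kip.

R_C = 17.38 kip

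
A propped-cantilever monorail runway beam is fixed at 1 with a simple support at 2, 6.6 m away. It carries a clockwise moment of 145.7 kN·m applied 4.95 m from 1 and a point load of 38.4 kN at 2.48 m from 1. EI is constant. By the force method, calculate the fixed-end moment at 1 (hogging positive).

Take the reaction at 2 as the redundant and release it; the primary structure is a cantilever fixed at 1.
Deflection at 2 on the released cantilever, summing each load's contribution:
  clockwise couple 145.7 at a = 4.95: M₀a(2L − a)/(2EI) = 2975/EI
  point load 38.4 at a = 2.48: Pa²(3L − a)/(6EI) = 681.8/EI
  δ_0 = 3657/EI
Tip deflection under a unit load at 2: L³/(3EI) = 95.83/EI.
The prop prevents deflection at 2: R_2 = δ_0/δ_{22} = 3657/95.83 = 38.16 kN.
Moment equilibrium about 1: M_1 = Σ(load moments about 1) − R_2·L = 240.9 − 38.16×6.6 = -10.91 kN·m.

M_1 = -10.91 kN·m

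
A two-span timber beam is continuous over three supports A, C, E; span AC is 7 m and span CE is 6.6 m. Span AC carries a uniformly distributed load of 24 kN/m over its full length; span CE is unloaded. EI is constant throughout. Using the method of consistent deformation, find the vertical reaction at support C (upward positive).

R_C = 106.3 kN

Take M_C as the redundant. Released structure: two simple spans AC and CE with a hinge at C.
End slopes at the hinge C, treating each span as simply supported:
  span AC: UDL 24: wL³/(24EI) = 343/EI
  relative rotation θ_0 = (343 + 0)/EI = 343/EI
A unit hogging moment at C produces rotation L₁/(3EI) + L₂/(3EI) = 4.533/EI.
Slope continuity at C: θ_0 = M_C·4.533/EI, so M_C = 343/4.533 = 75.66 kN·m (hogging).
Span AC, ΣM about A with M_C applied at C: R_C^{AC}·7 = 588 + 75.66, so R_C^{AC} = 94.81 kN and R_A = 168 − 94.81 = 73.19 kN.
Span CE, ΣM about E: R_C^{CE}·6.6 = 0 + 75.66, so R_C^{CE} = 11.46 kN and R_E = 0 − 11.46 = -11.46 kN.
R_C = 94.81 + 11.46 = 106.3 kN.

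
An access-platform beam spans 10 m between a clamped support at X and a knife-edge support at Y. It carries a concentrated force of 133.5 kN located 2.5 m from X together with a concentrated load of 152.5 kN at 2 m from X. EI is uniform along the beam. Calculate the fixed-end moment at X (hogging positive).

Release the roller at Y. Primary structure: cantilever fixed at X.
Downward deflection at the released point Y due to the loads:
  point load 133.5 at a = 2.5: Pa²(3L − a)/(6EI) = 3824/EI
  point load 152.5 at a = 2: Pa²(3L − a)/(6EI) = 2847/EI
  δ_0 = 6671/EI
Tip deflection under a unit load at Y: L³/(3EI) = 333.3/EI.
Compatibility at Y: δ_0 − R_Y·δ_{YY} = 0, so R_Y = 6671/333.3 = 20.01 kN.
Moment equilibrium about X: M_X = Σ(load moments about X) − R_Y·L = 638.8 − 20.01×10 = 438.6 kN·m.

M_X = 438.6 kN·m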